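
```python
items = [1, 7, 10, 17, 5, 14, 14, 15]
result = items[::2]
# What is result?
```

items has length 8. The slice items[::2] selects indices [0, 2, 4, 6] (0->1, 2->10, 4->5, 6->14), giving [1, 10, 5, 14].

[1, 10, 5, 14]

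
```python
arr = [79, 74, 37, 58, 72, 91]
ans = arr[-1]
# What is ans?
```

arr has length 6. Negative index -1 maps to positive index 6 + (-1) = 5. arr[5] = 91.

91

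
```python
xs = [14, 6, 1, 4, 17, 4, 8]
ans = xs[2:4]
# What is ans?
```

xs has length 7. The slice xs[2:4] selects indices [2, 3] (2->1, 3->4), giving [1, 4].

[1, 4]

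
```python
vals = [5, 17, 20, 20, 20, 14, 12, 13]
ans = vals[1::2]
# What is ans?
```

vals has length 8. The slice vals[1::2] selects indices [1, 3, 5, 7] (1->17, 3->20, 5->14, 7->13), giving [17, 20, 14, 13].

[17, 20, 14, 13]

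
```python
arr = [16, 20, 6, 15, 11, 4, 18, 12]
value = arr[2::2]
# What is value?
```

arr has length 8. The slice arr[2::2] selects indices [2, 4, 6] (2->6, 4->11, 6->18), giving [6, 11, 18].

[6, 11, 18]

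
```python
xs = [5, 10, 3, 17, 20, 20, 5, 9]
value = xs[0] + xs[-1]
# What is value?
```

xs has length 8. xs[0] = 5.
xs has length 8. Negative index -1 maps to positive index 8 + (-1) = 7. xs[7] = 9.
Sum: 5 + 9 = 14.

14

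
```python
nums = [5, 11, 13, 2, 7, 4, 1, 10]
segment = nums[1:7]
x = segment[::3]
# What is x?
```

nums has length 8. The slice nums[1:7] selects indices [1, 2, 3, 4, 5, 6] (1->11, 2->13, 3->2, 4->7, 5->4, 6->1), giving [11, 13, 2, 7, 4, 1]. So segment = [11, 13, 2, 7, 4, 1]. segment has length 6. The slice segment[::3] selects indices [0, 3] (0->11, 3->7), giving [11, 7].

[11, 7]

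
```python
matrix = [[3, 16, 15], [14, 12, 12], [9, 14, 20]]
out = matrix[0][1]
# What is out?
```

matrix[0] = [3, 16, 15]. Taking column 1 of that row yields 16.

16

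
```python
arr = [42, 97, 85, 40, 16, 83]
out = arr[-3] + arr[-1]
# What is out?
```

arr has length 6. Negative index -3 maps to positive index 6 + (-3) = 3. arr[3] = 40.
arr has length 6. Negative index -1 maps to positive index 6 + (-1) = 5. arr[5] = 83.
Sum: 40 + 83 = 123.

123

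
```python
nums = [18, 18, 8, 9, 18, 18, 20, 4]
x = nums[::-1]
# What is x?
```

nums has length 8. The slice nums[::-1] selects indices [7, 6, 5, 4, 3, 2, 1, 0] (7->4, 6->20, 5->18, 4->18, 3->9, 2->8, 1->18, 0->18), giving [4, 20, 18, 18, 9, 8, 18, 18].

[4, 20, 18, 18, 9, 8, 18, 18]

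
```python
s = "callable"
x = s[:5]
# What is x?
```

s has length 8. The slice s[:5] selects indices [0, 1, 2, 3, 4] (0->'c', 1->'a', 2->'l', 3->'l', 4->'a'), giving 'calla'.

'calla'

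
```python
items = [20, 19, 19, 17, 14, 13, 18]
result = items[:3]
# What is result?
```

items has length 7. The slice items[:3] selects indices [0, 1, 2] (0->20, 1->19, 2->19), giving [20, 19, 19].

[20, 19, 19]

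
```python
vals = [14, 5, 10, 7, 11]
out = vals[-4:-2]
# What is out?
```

vals has length 5. The slice vals[-4:-2] selects indices [1, 2] (1->5, 2->10), giving [5, 10].

[5, 10]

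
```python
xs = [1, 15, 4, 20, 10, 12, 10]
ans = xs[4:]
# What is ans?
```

xs has length 7. The slice xs[4:] selects indices [4, 5, 6] (4->10, 5->12, 6->10), giving [10, 12, 10].

[10, 12, 10]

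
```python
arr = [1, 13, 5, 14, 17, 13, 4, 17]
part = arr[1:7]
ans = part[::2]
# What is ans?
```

arr has length 8. The slice arr[1:7] selects indices [1, 2, 3, 4, 5, 6] (1->13, 2->5, 3->14, 4->17, 5->13, 6->4), giving [13, 5, 14, 17, 13, 4]. So part = [13, 5, 14, 17, 13, 4]. part has length 6. The slice part[::2] selects indices [0, 2, 4] (0->13, 2->14, 4->13), giving [13, 14, 13].

[13, 14, 13]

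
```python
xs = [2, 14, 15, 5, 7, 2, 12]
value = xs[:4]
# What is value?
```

xs has length 7. The slice xs[:4] selects indices [0, 1, 2, 3] (0->2, 1->14, 2->15, 3->5), giving [2, 14, 15, 5].

[2, 14, 15, 5]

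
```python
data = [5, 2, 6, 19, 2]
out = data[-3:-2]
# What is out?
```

data has length 5. The slice data[-3:-2] selects indices [2] (2->6), giving [6].

[6]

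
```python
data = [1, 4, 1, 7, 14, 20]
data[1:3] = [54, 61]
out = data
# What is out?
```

data starts as [1, 4, 1, 7, 14, 20] (length 6). The slice data[1:3] covers indices [1, 2] with values [4, 1]. Replacing that slice with [54, 61] (same length) produces [1, 54, 61, 7, 14, 20].

[1, 54, 61, 7, 14, 20]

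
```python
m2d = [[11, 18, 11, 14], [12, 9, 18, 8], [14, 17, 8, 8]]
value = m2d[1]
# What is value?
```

m2d has 3 rows. Row 1 is [12, 9, 18, 8].

[12, 9, 18, 8]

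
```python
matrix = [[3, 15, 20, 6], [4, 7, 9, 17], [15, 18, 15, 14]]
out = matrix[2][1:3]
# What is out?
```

matrix[2] = [15, 18, 15, 14]. matrix[2] has length 4. The slice matrix[2][1:3] selects indices [1, 2] (1->18, 2->15), giving [18, 15].

[18, 15]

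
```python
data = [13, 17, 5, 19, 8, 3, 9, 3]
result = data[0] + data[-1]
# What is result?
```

data has length 8. data[0] = 13.
data has length 8. Negative index -1 maps to positive index 8 + (-1) = 7. data[7] = 3.
Sum: 13 + 3 = 16.

16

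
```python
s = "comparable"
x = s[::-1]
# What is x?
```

s has length 10. The slice s[::-1] selects indices [9, 8, 7, 6, 5, 4, 3, 2, 1, 0] (9->'e', 8->'l', 7->'b', 6->'a', 5->'r', 4->'a', 3->'p', 2->'m', 1->'o', 0->'c'), giving 'elbarapmoc'.

'elbarapmoc'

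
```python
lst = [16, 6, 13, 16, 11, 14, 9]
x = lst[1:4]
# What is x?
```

lst has length 7. The slice lst[1:4] selects indices [1, 2, 3] (1->6, 2->13, 3->16), giving [6, 13, 16].

[6, 13, 16]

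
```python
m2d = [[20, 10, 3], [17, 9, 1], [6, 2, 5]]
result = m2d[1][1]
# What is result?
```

m2d[1] = [17, 9, 1]. Taking column 1 of that row yields 9.

9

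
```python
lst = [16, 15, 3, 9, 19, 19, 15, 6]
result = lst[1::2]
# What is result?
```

lst has length 8. The slice lst[1::2] selects indices [1, 3, 5, 7] (1->15, 3->9, 5->19, 7->6), giving [15, 9, 19, 6].

[15, 9, 19, 6]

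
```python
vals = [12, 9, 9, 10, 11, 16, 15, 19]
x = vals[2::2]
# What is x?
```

vals has length 8. The slice vals[2::2] selects indices [2, 4, 6] (2->9, 4->11, 6->15), giving [9, 11, 15].

[9, 11, 15]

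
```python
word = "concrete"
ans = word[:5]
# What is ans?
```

word has length 8. The slice word[:5] selects indices [0, 1, 2, 3, 4] (0->'c', 1->'o', 2->'n', 3->'c', 4->'r'), giving 'concr'.

'concr'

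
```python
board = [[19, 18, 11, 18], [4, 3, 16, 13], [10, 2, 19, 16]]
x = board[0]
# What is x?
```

board has 3 rows. Row 0 is [19, 18, 11, 18].

[19, 18, 11, 18]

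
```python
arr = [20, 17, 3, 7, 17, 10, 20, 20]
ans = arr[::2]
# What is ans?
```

arr has length 8. The slice arr[::2] selects indices [0, 2, 4, 6] (0->20, 2->3, 4->17, 6->20), giving [20, 3, 17, 20].

[20, 3, 17, 20]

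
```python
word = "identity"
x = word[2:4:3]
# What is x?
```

word has length 8. The slice word[2:4:3] selects indices [2] (2->'e'), giving 'e'.

'e'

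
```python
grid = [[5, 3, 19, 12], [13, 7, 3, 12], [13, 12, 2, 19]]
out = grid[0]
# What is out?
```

grid has 3 rows. Row 0 is [5, 3, 19, 12].

[5, 3, 19, 12]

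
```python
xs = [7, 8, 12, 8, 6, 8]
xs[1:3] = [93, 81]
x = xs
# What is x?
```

xs starts as [7, 8, 12, 8, 6, 8] (length 6). The slice xs[1:3] covers indices [1, 2] with values [8, 12]. Replacing that slice with [93, 81] (same length) produces [7, 93, 81, 8, 6, 8].

[7, 93, 81, 8, 6, 8]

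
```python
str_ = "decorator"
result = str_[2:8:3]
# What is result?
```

str_ has length 9. The slice str_[2:8:3] selects indices [2, 5] (2->'c', 5->'a'), giving 'ca'.

'ca'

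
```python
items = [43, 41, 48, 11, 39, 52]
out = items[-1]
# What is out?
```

items has length 6. Negative index -1 maps to positive index 6 + (-1) = 5. items[5] = 52.

52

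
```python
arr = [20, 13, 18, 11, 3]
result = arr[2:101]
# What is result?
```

arr has length 5. The slice arr[2:101] selects indices [2, 3, 4] (2->18, 3->11, 4->3), giving [18, 11, 3].

[18, 11, 3]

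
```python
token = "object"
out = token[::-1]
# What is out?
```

token has length 6. The slice token[::-1] selects indices [5, 4, 3, 2, 1, 0] (5->'t', 4->'c', 3->'e', 2->'j', 1->'b', 0->'o'), giving 'tcejbo'.

'tcejbo'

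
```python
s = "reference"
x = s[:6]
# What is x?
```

s has length 9. The slice s[:6] selects indices [0, 1, 2, 3, 4, 5] (0->'r', 1->'e', 2->'f', 3->'e', 4->'r', 5->'e'), giving 'refere'.

'refere'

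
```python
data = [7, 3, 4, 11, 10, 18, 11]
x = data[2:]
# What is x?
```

data has length 7. The slice data[2:] selects indices [2, 3, 4, 5, 6] (2->4, 3->11, 4->10, 5->18, 6->11), giving [4, 11, 10, 18, 11].

[4, 11, 10, 18, 11]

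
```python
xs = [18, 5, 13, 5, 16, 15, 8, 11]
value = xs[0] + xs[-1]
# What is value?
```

xs has length 8. xs[0] = 18.
xs has length 8. Negative index -1 maps to positive index 8 + (-1) = 7. xs[7] = 11.
Sum: 18 + 11 = 29.

29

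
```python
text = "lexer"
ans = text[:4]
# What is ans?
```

text has length 5. The slice text[:4] selects indices [0, 1, 2, 3] (0->'l', 1->'e', 2->'x', 3->'e'), giving 'lexe'.

'lexe'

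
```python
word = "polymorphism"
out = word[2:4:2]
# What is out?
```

word has length 12. The slice word[2:4:2] selects indices [2] (2->'l'), giving 'l'.

'l'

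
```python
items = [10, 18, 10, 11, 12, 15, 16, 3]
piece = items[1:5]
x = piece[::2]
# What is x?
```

items has length 8. The slice items[1:5] selects indices [1, 2, 3, 4] (1->18, 2->10, 3->11, 4->12), giving [18, 10, 11, 12]. So piece = [18, 10, 11, 12]. piece has length 4. The slice piece[::2] selects indices [0, 2] (0->18, 2->11), giving [18, 11].

[18, 11]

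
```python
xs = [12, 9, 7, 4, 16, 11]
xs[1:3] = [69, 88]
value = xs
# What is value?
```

xs starts as [12, 9, 7, 4, 16, 11] (length 6). The slice xs[1:3] covers indices [1, 2] with values [9, 7]. Replacing that slice with [69, 88] (same length) produces [12, 69, 88, 4, 16, 11].

[12, 69, 88, 4, 16, 11]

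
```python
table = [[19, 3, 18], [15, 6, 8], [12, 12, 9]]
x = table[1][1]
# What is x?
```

table[1] = [15, 6, 8]. Taking column 1 of that row yields 6.

6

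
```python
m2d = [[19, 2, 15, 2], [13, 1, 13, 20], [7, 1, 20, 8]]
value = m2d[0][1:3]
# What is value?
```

m2d[0] = [19, 2, 15, 2]. m2d[0] has length 4. The slice m2d[0][1:3] selects indices [1, 2] (1->2, 2->15), giving [2, 15].

[2, 15]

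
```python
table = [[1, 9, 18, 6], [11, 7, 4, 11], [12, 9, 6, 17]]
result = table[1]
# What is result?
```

table has 3 rows. Row 1 is [11, 7, 4, 11].

[11, 7, 4, 11]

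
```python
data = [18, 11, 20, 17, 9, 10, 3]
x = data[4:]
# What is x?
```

data has length 7. The slice data[4:] selects indices [4, 5, 6] (4->9, 5->10, 6->3), giving [9, 10, 3].

[9, 10, 3]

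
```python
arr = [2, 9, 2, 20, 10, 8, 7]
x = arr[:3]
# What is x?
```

arr has length 7. The slice arr[:3] selects indices [0, 1, 2] (0->2, 1->9, 2->2), giving [2, 9, 2].

[2, 9, 2]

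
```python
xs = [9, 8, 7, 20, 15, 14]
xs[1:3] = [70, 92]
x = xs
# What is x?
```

xs starts as [9, 8, 7, 20, 15, 14] (length 6). The slice xs[1:3] covers indices [1, 2] with values [8, 7]. Replacing that slice with [70, 92] (same length) produces [9, 70, 92, 20, 15, 14].

[9, 70, 92, 20, 15, 14]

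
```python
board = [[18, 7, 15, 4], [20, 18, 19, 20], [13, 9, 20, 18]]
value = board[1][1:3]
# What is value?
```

board[1] = [20, 18, 19, 20]. board[1] has length 4. The slice board[1][1:3] selects indices [1, 2] (1->18, 2->19), giving [18, 19].

[18, 19]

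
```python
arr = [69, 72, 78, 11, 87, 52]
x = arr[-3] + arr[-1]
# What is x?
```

arr has length 6. Negative index -3 maps to positive index 6 + (-3) = 3. arr[3] = 11.
arr has length 6. Negative index -1 maps to positive index 6 + (-1) = 5. arr[5] = 52.
Sum: 11 + 52 = 63.

63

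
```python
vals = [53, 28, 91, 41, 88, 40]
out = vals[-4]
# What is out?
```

vals has length 6. Negative index -4 maps to positive index 6 + (-4) = 2. vals[2] = 91.

91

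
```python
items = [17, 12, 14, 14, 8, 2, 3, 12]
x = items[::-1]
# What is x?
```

items has length 8. The slice items[::-1] selects indices [7, 6, 5, 4, 3, 2, 1, 0] (7->12, 6->3, 5->2, 4->8, 3->14, 2->14, 1->12, 0->17), giving [12, 3, 2, 8, 14, 14, 12, 17].

[12, 3, 2, 8, 14, 14, 12, 17]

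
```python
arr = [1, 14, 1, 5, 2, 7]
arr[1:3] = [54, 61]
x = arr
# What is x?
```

arr starts as [1, 14, 1, 5, 2, 7] (length 6). The slice arr[1:3] covers indices [1, 2] with values [14, 1]. Replacing that slice with [54, 61] (same length) produces [1, 54, 61, 5, 2, 7].

[1, 54, 61, 5, 2, 7]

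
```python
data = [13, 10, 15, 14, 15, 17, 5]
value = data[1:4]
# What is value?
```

data has length 7. The slice data[1:4] selects indices [1, 2, 3] (1->10, 2->15, 3->14), giving [10, 15, 14].

[10, 15, 14]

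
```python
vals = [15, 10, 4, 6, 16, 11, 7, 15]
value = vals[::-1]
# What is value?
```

vals has length 8. The slice vals[::-1] selects indices [7, 6, 5, 4, 3, 2, 1, 0] (7->15, 6->7, 5->11, 4->16, 3->6, 2->4, 1->10, 0->15), giving [15, 7, 11, 16, 6, 4, 10, 15].

[15, 7, 11, 16, 6, 4, 10, 15]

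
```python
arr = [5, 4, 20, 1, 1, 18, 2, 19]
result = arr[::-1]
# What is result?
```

arr has length 8. The slice arr[::-1] selects indices [7, 6, 5, 4, 3, 2, 1, 0] (7->19, 6->2, 5->18, 4->1, 3->1, 2->20, 1->4, 0->5), giving [19, 2, 18, 1, 1, 20, 4, 5].

[19, 2, 18, 1, 1, 20, 4, 5]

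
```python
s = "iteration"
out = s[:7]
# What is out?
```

s has length 9. The slice s[:7] selects indices [0, 1, 2, 3, 4, 5, 6] (0->'i', 1->'t', 2->'e', 3->'r', 4->'a', 5->'t', 6->'i'), giving 'iterati'.

'iterati'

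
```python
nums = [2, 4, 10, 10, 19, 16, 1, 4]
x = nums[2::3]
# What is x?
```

nums has length 8. The slice nums[2::3] selects indices [2, 5] (2->10, 5->16), giving [10, 16].

[10, 16]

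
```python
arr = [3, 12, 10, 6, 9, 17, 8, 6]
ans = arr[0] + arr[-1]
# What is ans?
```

arr has length 8. arr[0] = 3.
arr has length 8. Negative index -1 maps to positive index 8 + (-1) = 7. arr[7] = 6.
Sum: 3 + 6 = 9.

9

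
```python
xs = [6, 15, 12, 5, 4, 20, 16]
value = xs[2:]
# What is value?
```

xs has length 7. The slice xs[2:] selects indices [2, 3, 4, 5, 6] (2->12, 3->5, 4->4, 5->20, 6->16), giving [12, 5, 4, 20, 16].

[12, 5, 4, 20, 16]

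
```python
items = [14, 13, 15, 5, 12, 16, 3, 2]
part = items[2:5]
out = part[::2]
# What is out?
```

items has length 8. The slice items[2:5] selects indices [2, 3, 4] (2->15, 3->5, 4->12), giving [15, 5, 12]. So part = [15, 5, 12]. part has length 3. The slice part[::2] selects indices [0, 2] (0->15, 2->12), giving [15, 12].

[15, 12]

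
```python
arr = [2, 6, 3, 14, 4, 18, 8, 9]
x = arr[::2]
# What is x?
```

arr has length 8. The slice arr[::2] selects indices [0, 2, 4, 6] (0->2, 2->3, 4->4, 6->8), giving [2, 3, 4, 8].

[2, 3, 4, 8]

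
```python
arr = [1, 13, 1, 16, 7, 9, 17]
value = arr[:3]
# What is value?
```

arr has length 7. The slice arr[:3] selects indices [0, 1, 2] (0->1, 1->13, 2->1), giving [1, 13, 1].

[1, 13, 1]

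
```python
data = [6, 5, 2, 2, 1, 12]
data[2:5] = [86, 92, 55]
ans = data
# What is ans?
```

data starts as [6, 5, 2, 2, 1, 12] (length 6). The slice data[2:5] covers indices [2, 3, 4] with values [2, 2, 1]. Replacing that slice with [86, 92, 55] (same length) produces [6, 5, 86, 92, 55, 12].

[6, 5, 86, 92, 55, 12]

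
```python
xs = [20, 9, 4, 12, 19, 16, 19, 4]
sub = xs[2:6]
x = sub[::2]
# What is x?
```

xs has length 8. The slice xs[2:6] selects indices [2, 3, 4, 5] (2->4, 3->12, 4->19, 5->16), giving [4, 12, 19, 16]. So sub = [4, 12, 19, 16]. sub has length 4. The slice sub[::2] selects indices [0, 2] (0->4, 2->19), giving [4, 19].

[4, 19]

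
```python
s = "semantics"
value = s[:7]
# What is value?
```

s has length 9. The slice s[:7] selects indices [0, 1, 2, 3, 4, 5, 6] (0->'s', 1->'e', 2->'m', 3->'a', 4->'n', 5->'t', 6->'i'), giving 'semanti'.

'semanti'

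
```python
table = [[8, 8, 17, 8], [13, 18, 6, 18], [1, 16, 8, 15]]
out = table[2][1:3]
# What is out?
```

table[2] = [1, 16, 8, 15]. table[2] has length 4. The slice table[2][1:3] selects indices [1, 2] (1->16, 2->8), giving [16, 8].

[16, 8]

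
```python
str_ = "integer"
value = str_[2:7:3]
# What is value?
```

str_ has length 7. The slice str_[2:7:3] selects indices [2, 5] (2->'t', 5->'e'), giving 'te'.

'te'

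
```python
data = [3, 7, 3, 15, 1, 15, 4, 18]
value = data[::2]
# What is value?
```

data has length 8. The slice data[::2] selects indices [0, 2, 4, 6] (0->3, 2->3, 4->1, 6->4), giving [3, 3, 1, 4].

[3, 3, 1, 4]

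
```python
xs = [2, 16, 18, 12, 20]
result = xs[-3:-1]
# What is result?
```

xs has length 5. The slice xs[-3:-1] selects indices [2, 3] (2->18, 3->12), giving [18, 12].

[18, 12]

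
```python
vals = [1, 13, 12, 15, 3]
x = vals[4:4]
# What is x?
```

vals has length 5. The slice vals[4:4] resolves to an empty index range, so the result is [].

[]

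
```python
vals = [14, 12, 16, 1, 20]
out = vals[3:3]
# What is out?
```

vals has length 5. The slice vals[3:3] resolves to an empty index range, so the result is [].

[]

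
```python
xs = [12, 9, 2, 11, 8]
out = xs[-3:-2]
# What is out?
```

xs has length 5. The slice xs[-3:-2] selects indices [2] (2->2), giving [2].

[2]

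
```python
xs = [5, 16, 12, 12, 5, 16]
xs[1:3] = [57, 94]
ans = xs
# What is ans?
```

xs starts as [5, 16, 12, 12, 5, 16] (length 6). The slice xs[1:3] covers indices [1, 2] with values [16, 12]. Replacing that slice with [57, 94] (same length) produces [5, 57, 94, 12, 5, 16].

[5, 57, 94, 12, 5, 16]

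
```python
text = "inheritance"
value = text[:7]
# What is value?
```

text has length 11. The slice text[:7] selects indices [0, 1, 2, 3, 4, 5, 6] (0->'i', 1->'n', 2->'h', 3->'e', 4->'r', 5->'i', 6->'t'), giving 'inherit'.

'inherit'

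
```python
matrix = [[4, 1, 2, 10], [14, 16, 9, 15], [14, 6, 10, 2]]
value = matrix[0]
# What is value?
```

matrix has 3 rows. Row 0 is [4, 1, 2, 10].

[4, 1, 2, 10]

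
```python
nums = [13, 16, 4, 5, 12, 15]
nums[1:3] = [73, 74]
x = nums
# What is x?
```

nums starts as [13, 16, 4, 5, 12, 15] (length 6). The slice nums[1:3] covers indices [1, 2] with values [16, 4]. Replacing that slice with [73, 74] (same length) produces [13, 73, 74, 5, 12, 15].

[13, 73, 74, 5, 12, 15]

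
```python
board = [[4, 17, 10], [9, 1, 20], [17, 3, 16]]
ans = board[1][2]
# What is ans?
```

board[1] = [9, 1, 20]. Taking column 2 of that row yields 20.

20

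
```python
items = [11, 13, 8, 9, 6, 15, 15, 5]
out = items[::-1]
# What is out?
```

items has length 8. The slice items[::-1] selects indices [7, 6, 5, 4, 3, 2, 1, 0] (7->5, 6->15, 5->15, 4->6, 3->9, 2->8, 1->13, 0->11), giving [5, 15, 15, 6, 9, 8, 13, 11].

[5, 15, 15, 6, 9, 8, 13, 11]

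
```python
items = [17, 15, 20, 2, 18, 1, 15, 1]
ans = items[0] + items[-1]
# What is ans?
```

items has length 8. items[0] = 17.
items has length 8. Negative index -1 maps to positive index 8 + (-1) = 7. items[7] = 1.
Sum: 17 + 1 = 18.

18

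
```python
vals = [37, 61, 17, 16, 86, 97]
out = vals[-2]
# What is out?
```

vals has length 6. Negative index -2 maps to positive index 6 + (-2) = 4. vals[4] = 86.

86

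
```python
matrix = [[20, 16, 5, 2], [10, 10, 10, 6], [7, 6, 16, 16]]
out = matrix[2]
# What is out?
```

matrix has 3 rows. Row 2 is [7, 6, 16, 16].

[7, 6, 16, 16]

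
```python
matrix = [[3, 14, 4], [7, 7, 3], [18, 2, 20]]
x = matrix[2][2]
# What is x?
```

matrix[2] = [18, 2, 20]. Taking column 2 of that row yields 20.

20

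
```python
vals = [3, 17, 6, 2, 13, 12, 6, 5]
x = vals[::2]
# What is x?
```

vals has length 8. The slice vals[::2] selects indices [0, 2, 4, 6] (0->3, 2->6, 4->13, 6->6), giving [3, 6, 13, 6].

[3, 6, 13, 6]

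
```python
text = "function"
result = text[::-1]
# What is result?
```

text has length 8. The slice text[::-1] selects indices [7, 6, 5, 4, 3, 2, 1, 0] (7->'n', 6->'o', 5->'i', 4->'t', 3->'c', 2->'n', 1->'u', 0->'f'), giving 'noitcnuf'.

'noitcnuf'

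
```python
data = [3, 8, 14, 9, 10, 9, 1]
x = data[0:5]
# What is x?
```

data has length 7. The slice data[0:5] selects indices [0, 1, 2, 3, 4] (0->3, 1->8, 2->14, 3->9, 4->10), giving [3, 8, 14, 9, 10].

[3, 8, 14, 9, 10]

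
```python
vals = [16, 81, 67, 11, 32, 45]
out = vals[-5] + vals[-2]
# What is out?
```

vals has length 6. Negative index -5 maps to positive index 6 + (-5) = 1. vals[1] = 81.
vals has length 6. Negative index -2 maps to positive index 6 + (-2) = 4. vals[4] = 32.
Sum: 81 + 32 = 113.

113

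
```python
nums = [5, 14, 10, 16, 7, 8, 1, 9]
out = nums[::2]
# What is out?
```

nums has length 8. The slice nums[::2] selects indices [0, 2, 4, 6] (0->5, 2->10, 4->7, 6->1), giving [5, 10, 7, 1].

[5, 10, 7, 1]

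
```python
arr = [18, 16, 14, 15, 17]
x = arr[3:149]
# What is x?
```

arr has length 5. The slice arr[3:149] selects indices [3, 4] (3->15, 4->17), giving [15, 17].

[15, 17]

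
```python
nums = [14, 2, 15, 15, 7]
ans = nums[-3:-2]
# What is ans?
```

nums has length 5. The slice nums[-3:-2] selects indices [2] (2->15), giving [15].

[15]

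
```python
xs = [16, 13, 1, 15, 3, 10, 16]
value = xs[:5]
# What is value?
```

xs has length 7. The slice xs[:5] selects indices [0, 1, 2, 3, 4] (0->16, 1->13, 2->1, 3->15, 4->3), giving [16, 13, 1, 15, 3].

[16, 13, 1, 15, 3]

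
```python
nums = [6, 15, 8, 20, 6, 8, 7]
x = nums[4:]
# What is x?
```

nums has length 7. The slice nums[4:] selects indices [4, 5, 6] (4->6, 5->8, 6->7), giving [6, 8, 7].

[6, 8, 7]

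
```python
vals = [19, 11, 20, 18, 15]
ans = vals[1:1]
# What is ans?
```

vals has length 5. The slice vals[1:1] resolves to an empty index range, so the result is [].

[]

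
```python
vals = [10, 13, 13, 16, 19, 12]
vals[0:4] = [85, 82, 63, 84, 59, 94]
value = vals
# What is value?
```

vals starts as [10, 13, 13, 16, 19, 12] (length 6). The slice vals[0:4] covers indices [0, 1, 2, 3] with values [10, 13, 13, 16]. Replacing that slice with [85, 82, 63, 84, 59, 94] (different length) produces [85, 82, 63, 84, 59, 94, 19, 12].

[85, 82, 63, 84, 59, 94, 19, 12]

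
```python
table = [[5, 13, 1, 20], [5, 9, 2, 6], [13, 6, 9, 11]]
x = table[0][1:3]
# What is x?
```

table[0] = [5, 13, 1, 20]. table[0] has length 4. The slice table[0][1:3] selects indices [1, 2] (1->13, 2->1), giving [13, 1].

[13, 1]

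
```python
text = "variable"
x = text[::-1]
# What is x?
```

text has length 8. The slice text[::-1] selects indices [7, 6, 5, 4, 3, 2, 1, 0] (7->'e', 6->'l', 5->'b', 4->'a', 3->'i', 2->'r', 1->'a', 0->'v'), giving 'elbairav'.

'elbairav'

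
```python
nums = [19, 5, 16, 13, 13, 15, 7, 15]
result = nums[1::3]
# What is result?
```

nums has length 8. The slice nums[1::3] selects indices [1, 4, 7] (1->5, 4->13, 7->15), giving [5, 13, 15].

[5, 13, 15]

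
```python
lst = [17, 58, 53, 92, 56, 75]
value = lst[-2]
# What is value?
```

lst has length 6. Negative index -2 maps to positive index 6 + (-2) = 4. lst[4] = 56.

56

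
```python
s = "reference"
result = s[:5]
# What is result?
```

s has length 9. The slice s[:5] selects indices [0, 1, 2, 3, 4] (0->'r', 1->'e', 2->'f', 3->'e', 4->'r'), giving 'refer'.

'refer'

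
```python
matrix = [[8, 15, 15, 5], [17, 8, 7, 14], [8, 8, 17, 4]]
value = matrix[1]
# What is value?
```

matrix has 3 rows. Row 1 is [17, 8, 7, 14].

[17, 8, 7, 14]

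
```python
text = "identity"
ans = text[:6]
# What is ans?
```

text has length 8. The slice text[:6] selects indices [0, 1, 2, 3, 4, 5] (0->'i', 1->'d', 2->'e', 3->'n', 4->'t', 5->'i'), giving 'identi'.

'identi'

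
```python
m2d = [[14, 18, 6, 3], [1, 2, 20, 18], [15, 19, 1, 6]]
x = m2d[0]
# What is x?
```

m2d has 3 rows. Row 0 is [14, 18, 6, 3].

[14, 18, 6, 3]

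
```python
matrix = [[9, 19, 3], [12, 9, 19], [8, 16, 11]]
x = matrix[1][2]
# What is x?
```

matrix[1] = [12, 9, 19]. Taking column 2 of that row yields 19.

19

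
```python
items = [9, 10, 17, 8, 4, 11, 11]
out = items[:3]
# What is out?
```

items has length 7. The slice items[:3] selects indices [0, 1, 2] (0->9, 1->10, 2->17), giving [9, 10, 17].

[9, 10, 17]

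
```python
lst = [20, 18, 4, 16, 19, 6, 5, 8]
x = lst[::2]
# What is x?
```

lst has length 8. The slice lst[::2] selects indices [0, 2, 4, 6] (0->20, 2->4, 4->19, 6->5), giving [20, 4, 19, 5].

[20, 4, 19, 5]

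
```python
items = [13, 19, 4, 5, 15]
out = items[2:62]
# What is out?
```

items has length 5. The slice items[2:62] selects indices [2, 3, 4] (2->4, 3->5, 4->15), giving [4, 5, 15].

[4, 5, 15]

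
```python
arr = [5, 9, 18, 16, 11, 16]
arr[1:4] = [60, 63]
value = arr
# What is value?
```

arr starts as [5, 9, 18, 16, 11, 16] (length 6). The slice arr[1:4] covers indices [1, 2, 3] with values [9, 18, 16]. Replacing that slice with [60, 63] (different length) produces [5, 60, 63, 11, 16].

[5, 60, 63, 11, 16]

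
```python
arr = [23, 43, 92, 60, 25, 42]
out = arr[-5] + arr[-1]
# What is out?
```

arr has length 6. Negative index -5 maps to positive index 6 + (-5) = 1. arr[1] = 43.
arr has length 6. Negative index -1 maps to positive index 6 + (-1) = 5. arr[5] = 42.
Sum: 43 + 42 = 85.

85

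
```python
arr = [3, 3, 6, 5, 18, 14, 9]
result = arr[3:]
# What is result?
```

arr has length 7. The slice arr[3:] selects indices [3, 4, 5, 6] (3->5, 4->18, 5->14, 6->9), giving [5, 18, 14, 9].

[5, 18, 14, 9]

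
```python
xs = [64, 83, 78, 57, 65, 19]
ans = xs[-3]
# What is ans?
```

xs has length 6. Negative index -3 maps to positive index 6 + (-3) = 3. xs[3] = 57.

57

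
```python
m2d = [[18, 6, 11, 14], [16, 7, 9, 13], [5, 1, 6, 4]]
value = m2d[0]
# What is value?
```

m2d has 3 rows. Row 0 is [18, 6, 11, 14].

[18, 6, 11, 14]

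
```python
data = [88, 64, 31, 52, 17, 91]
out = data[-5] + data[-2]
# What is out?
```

data has length 6. Negative index -5 maps to positive index 6 + (-5) = 1. data[1] = 64.
data has length 6. Negative index -2 maps to positive index 6 + (-2) = 4. data[4] = 17.
Sum: 64 + 17 = 81.

81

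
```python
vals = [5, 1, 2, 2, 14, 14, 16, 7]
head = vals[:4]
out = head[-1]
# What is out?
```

vals has length 8. The slice vals[:4] selects indices [0, 1, 2, 3] (0->5, 1->1, 2->2, 3->2), giving [5, 1, 2, 2]. So head = [5, 1, 2, 2]. Then head[-1] = 2.

2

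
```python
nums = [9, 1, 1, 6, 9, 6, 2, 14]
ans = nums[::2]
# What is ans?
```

nums has length 8. The slice nums[::2] selects indices [0, 2, 4, 6] (0->9, 2->1, 4->9, 6->2), giving [9, 1, 9, 2].

[9, 1, 9, 2]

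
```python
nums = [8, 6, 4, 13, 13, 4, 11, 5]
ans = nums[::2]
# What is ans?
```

nums has length 8. The slice nums[::2] selects indices [0, 2, 4, 6] (0->8, 2->4, 4->13, 6->11), giving [8, 4, 13, 11].

[8, 4, 13, 11]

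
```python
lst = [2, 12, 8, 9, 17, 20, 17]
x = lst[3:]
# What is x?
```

lst has length 7. The slice lst[3:] selects indices [3, 4, 5, 6] (3->9, 4->17, 5->20, 6->17), giving [9, 17, 20, 17].

[9, 17, 20, 17]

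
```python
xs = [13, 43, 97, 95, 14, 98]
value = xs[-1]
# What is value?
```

xs has length 6. Negative index -1 maps to positive index 6 + (-1) = 5. xs[5] = 98.

98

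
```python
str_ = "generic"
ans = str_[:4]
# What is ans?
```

str_ has length 7. The slice str_[:4] selects indices [0, 1, 2, 3] (0->'g', 1->'e', 2->'n', 3->'e'), giving 'gene'.

'gene'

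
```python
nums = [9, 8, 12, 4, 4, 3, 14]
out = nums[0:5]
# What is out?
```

nums has length 7. The slice nums[0:5] selects indices [0, 1, 2, 3, 4] (0->9, 1->8, 2->12, 3->4, 4->4), giving [9, 8, 12, 4, 4].

[9, 8, 12, 4, 4]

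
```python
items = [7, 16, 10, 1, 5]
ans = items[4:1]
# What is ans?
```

items has length 5. The slice items[4:1] resolves to an empty index range, so the result is [].

[]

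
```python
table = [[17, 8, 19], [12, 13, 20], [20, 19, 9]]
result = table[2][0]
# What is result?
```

table[2] = [20, 19, 9]. Taking column 0 of that row yields 20.

20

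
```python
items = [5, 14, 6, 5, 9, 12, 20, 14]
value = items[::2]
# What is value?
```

items has length 8. The slice items[::2] selects indices [0, 2, 4, 6] (0->5, 2->6, 4->9, 6->20), giving [5, 6, 9, 20].

[5, 6, 9, 20]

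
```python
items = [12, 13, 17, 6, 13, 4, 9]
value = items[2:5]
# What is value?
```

items has length 7. The slice items[2:5] selects indices [2, 3, 4] (2->17, 3->6, 4->13), giving [17, 6, 13].

[17, 6, 13]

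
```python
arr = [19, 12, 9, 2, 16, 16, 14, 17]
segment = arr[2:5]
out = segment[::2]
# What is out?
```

arr has length 8. The slice arr[2:5] selects indices [2, 3, 4] (2->9, 3->2, 4->16), giving [9, 2, 16]. So segment = [9, 2, 16]. segment has length 3. The slice segment[::2] selects indices [0, 2] (0->9, 2->16), giving [9, 16].

[9, 16]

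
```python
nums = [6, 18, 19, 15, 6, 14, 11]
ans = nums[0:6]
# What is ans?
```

nums has length 7. The slice nums[0:6] selects indices [0, 1, 2, 3, 4, 5] (0->6, 1->18, 2->19, 3->15, 4->6, 5->14), giving [6, 18, 19, 15, 6, 14].

[6, 18, 19, 15, 6, 14]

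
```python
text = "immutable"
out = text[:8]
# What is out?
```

text has length 9. The slice text[:8] selects indices [0, 1, 2, 3, 4, 5, 6, 7] (0->'i', 1->'m', 2->'m', 3->'u', 4->'t', 5->'a', 6->'b', 7->'l'), giving 'immutabl'.

'immutabl'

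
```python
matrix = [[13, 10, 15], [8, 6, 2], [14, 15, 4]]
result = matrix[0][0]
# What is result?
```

matrix[0] = [13, 10, 15]. Taking column 0 of that row yields 13.

13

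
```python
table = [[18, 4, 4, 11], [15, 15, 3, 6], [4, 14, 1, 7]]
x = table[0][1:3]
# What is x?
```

table[0] = [18, 4, 4, 11]. table[0] has length 4. The slice table[0][1:3] selects indices [1, 2] (1->4, 2->4), giving [4, 4].

[4, 4]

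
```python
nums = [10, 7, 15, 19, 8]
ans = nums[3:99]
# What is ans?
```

nums has length 5. The slice nums[3:99] selects indices [3, 4] (3->19, 4->8), giving [19, 8].

[19, 8]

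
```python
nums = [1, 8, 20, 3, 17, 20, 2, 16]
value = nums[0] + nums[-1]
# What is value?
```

nums has length 8. nums[0] = 1.
nums has length 8. Negative index -1 maps to positive index 8 + (-1) = 7. nums[7] = 16.
Sum: 1 + 16 = 17.

17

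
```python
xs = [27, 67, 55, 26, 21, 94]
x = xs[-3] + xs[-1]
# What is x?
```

xs has length 6. Negative index -3 maps to positive index 6 + (-3) = 3. xs[3] = 26.
xs has length 6. Negative index -1 maps to positive index 6 + (-1) = 5. xs[5] = 94.
Sum: 26 + 94 = 120.

120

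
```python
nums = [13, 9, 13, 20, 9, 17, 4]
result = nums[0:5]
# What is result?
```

nums has length 7. The slice nums[0:5] selects indices [0, 1, 2, 3, 4] (0->13, 1->9, 2->13, 3->20, 4->9), giving [13, 9, 13, 20, 9].

[13, 9, 13, 20, 9]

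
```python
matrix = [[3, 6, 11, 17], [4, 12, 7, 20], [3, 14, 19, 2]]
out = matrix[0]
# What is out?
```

matrix has 3 rows. Row 0 is [3, 6, 11, 17].

[3, 6, 11, 17]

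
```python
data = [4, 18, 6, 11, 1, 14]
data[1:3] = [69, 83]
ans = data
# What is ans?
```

data starts as [4, 18, 6, 11, 1, 14] (length 6). The slice data[1:3] covers indices [1, 2] with values [18, 6]. Replacing that slice with [69, 83] (same length) produces [4, 69, 83, 11, 1, 14].

[4, 69, 83, 11, 1, 14]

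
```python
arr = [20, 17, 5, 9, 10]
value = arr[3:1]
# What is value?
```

arr has length 5. The slice arr[3:1] resolves to an empty index range, so the result is [].

[]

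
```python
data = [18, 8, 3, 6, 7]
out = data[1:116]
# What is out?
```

data has length 5. The slice data[1:116] selects indices [1, 2, 3, 4] (1->8, 2->3, 3->6, 4->7), giving [8, 3, 6, 7].

[8, 3, 6, 7]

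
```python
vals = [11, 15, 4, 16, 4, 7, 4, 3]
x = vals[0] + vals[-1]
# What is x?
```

vals has length 8. vals[0] = 11.
vals has length 8. Negative index -1 maps to positive index 8 + (-1) = 7. vals[7] = 3.
Sum: 11 + 3 = 14.

14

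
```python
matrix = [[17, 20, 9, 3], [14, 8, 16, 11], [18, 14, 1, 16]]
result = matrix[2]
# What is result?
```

matrix has 3 rows. Row 2 is [18, 14, 1, 16].

[18, 14, 1, 16]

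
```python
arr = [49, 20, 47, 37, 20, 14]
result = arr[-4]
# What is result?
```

arr has length 6. Negative index -4 maps to positive index 6 + (-4) = 2. arr[2] = 47.

47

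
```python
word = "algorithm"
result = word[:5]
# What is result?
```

word has length 9. The slice word[:5] selects indices [0, 1, 2, 3, 4] (0->'a', 1->'l', 2->'g', 3->'o', 4->'r'), giving 'algor'.

'algor'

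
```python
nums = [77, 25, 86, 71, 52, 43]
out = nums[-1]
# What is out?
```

nums has length 6. Negative index -1 maps to positive index 6 + (-1) = 5. nums[5] = 43.

43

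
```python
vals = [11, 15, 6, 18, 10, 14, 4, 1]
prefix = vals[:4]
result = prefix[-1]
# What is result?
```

vals has length 8. The slice vals[:4] selects indices [0, 1, 2, 3] (0->11, 1->15, 2->6, 3->18), giving [11, 15, 6, 18]. So prefix = [11, 15, 6, 18]. Then prefix[-1] = 18.

18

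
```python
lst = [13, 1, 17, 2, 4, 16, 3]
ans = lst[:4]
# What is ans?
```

lst has length 7. The slice lst[:4] selects indices [0, 1, 2, 3] (0->13, 1->1, 2->17, 3->2), giving [13, 1, 17, 2].

[13, 1, 17, 2]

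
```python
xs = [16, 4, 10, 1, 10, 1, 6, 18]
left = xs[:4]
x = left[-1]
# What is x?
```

xs has length 8. The slice xs[:4] selects indices [0, 1, 2, 3] (0->16, 1->4, 2->10, 3->1), giving [16, 4, 10, 1]. So left = [16, 4, 10, 1]. Then left[-1] = 1.

1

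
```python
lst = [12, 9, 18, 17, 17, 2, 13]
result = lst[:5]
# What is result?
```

lst has length 7. The slice lst[:5] selects indices [0, 1, 2, 3, 4] (0->12, 1->9, 2->18, 3->17, 4->17), giving [12, 9, 18, 17, 17].

[12, 9, 18, 17, 17]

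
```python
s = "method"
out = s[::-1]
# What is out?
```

s has length 6. The slice s[::-1] selects indices [5, 4, 3, 2, 1, 0] (5->'d', 4->'o', 3->'h', 2->'t', 1->'e', 0->'m'), giving 'dohtem'.

'dohtem'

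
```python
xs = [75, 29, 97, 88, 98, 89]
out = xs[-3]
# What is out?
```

xs has length 6. Negative index -3 maps to positive index 6 + (-3) = 3. xs[3] = 88.

88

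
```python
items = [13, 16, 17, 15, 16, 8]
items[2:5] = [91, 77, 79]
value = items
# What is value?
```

items starts as [13, 16, 17, 15, 16, 8] (length 6). The slice items[2:5] covers indices [2, 3, 4] with values [17, 15, 16]. Replacing that slice with [91, 77, 79] (same length) produces [13, 16, 91, 77, 79, 8].

[13, 16, 91, 77, 79, 8]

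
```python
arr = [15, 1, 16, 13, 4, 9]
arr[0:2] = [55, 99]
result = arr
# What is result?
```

arr starts as [15, 1, 16, 13, 4, 9] (length 6). The slice arr[0:2] covers indices [0, 1] with values [15, 1]. Replacing that slice with [55, 99] (same length) produces [55, 99, 16, 13, 4, 9].

[55, 99, 16, 13, 4, 9]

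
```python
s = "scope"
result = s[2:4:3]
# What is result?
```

s has length 5. The slice s[2:4:3] selects indices [2] (2->'o'), giving 'o'.

'o'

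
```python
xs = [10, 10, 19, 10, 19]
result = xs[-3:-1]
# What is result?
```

xs has length 5. The slice xs[-3:-1] selects indices [2, 3] (2->19, 3->10), giving [19, 10].

[19, 10]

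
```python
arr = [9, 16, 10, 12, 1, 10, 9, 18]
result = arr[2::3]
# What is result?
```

arr has length 8. The slice arr[2::3] selects indices [2, 5] (2->10, 5->10), giving [10, 10].

[10, 10]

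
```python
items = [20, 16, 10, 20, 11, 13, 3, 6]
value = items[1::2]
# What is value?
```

items has length 8. The slice items[1::2] selects indices [1, 3, 5, 7] (1->16, 3->20, 5->13, 7->6), giving [16, 20, 13, 6].

[16, 20, 13, 6]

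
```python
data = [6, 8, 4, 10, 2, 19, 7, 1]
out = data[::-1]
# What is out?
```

data has length 8. The slice data[::-1] selects indices [7, 6, 5, 4, 3, 2, 1, 0] (7->1, 6->7, 5->19, 4->2, 3->10, 2->4, 1->8, 0->6), giving [1, 7, 19, 2, 10, 4, 8, 6].

[1, 7, 19, 2, 10, 4, 8, 6]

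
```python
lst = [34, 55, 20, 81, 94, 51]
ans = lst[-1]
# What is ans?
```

lst has length 6. Negative index -1 maps to positive index 6 + (-1) = 5. lst[5] = 51.

51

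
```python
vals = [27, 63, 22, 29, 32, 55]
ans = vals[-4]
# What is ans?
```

vals has length 6. Negative index -4 maps to positive index 6 + (-4) = 2. vals[2] = 22.

22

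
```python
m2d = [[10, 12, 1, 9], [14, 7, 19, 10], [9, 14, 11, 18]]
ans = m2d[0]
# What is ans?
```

m2d has 3 rows. Row 0 is [10, 12, 1, 9].

[10, 12, 1, 9]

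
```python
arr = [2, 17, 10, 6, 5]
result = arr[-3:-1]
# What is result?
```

arr has length 5. The slice arr[-3:-1] selects indices [2, 3] (2->10, 3->6), giving [10, 6].

[10, 6]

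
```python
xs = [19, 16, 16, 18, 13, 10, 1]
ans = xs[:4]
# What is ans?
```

xs has length 7. The slice xs[:4] selects indices [0, 1, 2, 3] (0->19, 1->16, 2->16, 3->18), giving [19, 16, 16, 18].

[19, 16, 16, 18]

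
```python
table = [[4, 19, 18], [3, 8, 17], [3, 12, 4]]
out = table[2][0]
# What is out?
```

table[2] = [3, 12, 4]. Taking column 0 of that row yields 3.

3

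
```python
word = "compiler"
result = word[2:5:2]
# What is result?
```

word has length 8. The slice word[2:5:2] selects indices [2, 4] (2->'m', 4->'i'), giving 'mi'.

'mi'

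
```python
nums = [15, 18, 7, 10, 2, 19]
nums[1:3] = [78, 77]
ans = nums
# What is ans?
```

nums starts as [15, 18, 7, 10, 2, 19] (length 6). The slice nums[1:3] covers indices [1, 2] with values [18, 7]. Replacing that slice with [78, 77] (same length) produces [15, 78, 77, 10, 2, 19].

[15, 78, 77, 10, 2, 19]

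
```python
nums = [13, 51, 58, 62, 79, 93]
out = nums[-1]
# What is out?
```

nums has length 6. Negative index -1 maps to positive index 6 + (-1) = 5. nums[5] = 93.

93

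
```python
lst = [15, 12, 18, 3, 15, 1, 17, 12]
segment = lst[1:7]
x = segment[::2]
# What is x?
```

lst has length 8. The slice lst[1:7] selects indices [1, 2, 3, 4, 5, 6] (1->12, 2->18, 3->3, 4->15, 5->1, 6->17), giving [12, 18, 3, 15, 1, 17]. So segment = [12, 18, 3, 15, 1, 17]. segment has length 6. The slice segment[::2] selects indices [0, 2, 4] (0->12, 2->3, 4->1), giving [12, 3, 1].

[12, 3, 1]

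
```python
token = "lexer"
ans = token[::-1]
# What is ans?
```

token has length 5. The slice token[::-1] selects indices [4, 3, 2, 1, 0] (4->'r', 3->'e', 2->'x', 1->'e', 0->'l'), giving 'rexel'.

'rexel'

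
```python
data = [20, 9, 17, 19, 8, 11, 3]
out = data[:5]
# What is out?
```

data has length 7. The slice data[:5] selects indices [0, 1, 2, 3, 4] (0->20, 1->9, 2->17, 3->19, 4->8), giving [20, 9, 17, 19, 8].

[20, 9, 17, 19, 8]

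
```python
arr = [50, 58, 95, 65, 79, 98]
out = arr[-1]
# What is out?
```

arr has length 6. Negative index -1 maps to positive index 6 + (-1) = 5. arr[5] = 98.

98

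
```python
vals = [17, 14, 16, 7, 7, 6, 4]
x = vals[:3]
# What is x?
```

vals has length 7. The slice vals[:3] selects indices [0, 1, 2] (0->17, 1->14, 2->16), giving [17, 14, 16].

[17, 14, 16]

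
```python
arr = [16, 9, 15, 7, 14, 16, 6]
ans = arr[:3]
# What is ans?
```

arr has length 7. The slice arr[:3] selects indices [0, 1, 2] (0->16, 1->9, 2->15), giving [16, 9, 15].

[16, 9, 15]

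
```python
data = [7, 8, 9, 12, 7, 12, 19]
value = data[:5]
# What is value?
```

data has length 7. The slice data[:5] selects indices [0, 1, 2, 3, 4] (0->7, 1->8, 2->9, 3->12, 4->7), giving [7, 8, 9, 12, 7].

[7, 8, 9, 12, 7]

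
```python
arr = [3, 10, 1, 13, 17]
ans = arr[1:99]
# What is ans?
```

arr has length 5. The slice arr[1:99] selects indices [1, 2, 3, 4] (1->10, 2->1, 3->13, 4->17), giving [10, 1, 13, 17].

[10, 1, 13, 17]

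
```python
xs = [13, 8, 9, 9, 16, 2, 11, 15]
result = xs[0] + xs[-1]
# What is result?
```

xs has length 8. xs[0] = 13.
xs has length 8. Negative index -1 maps to positive index 8 + (-1) = 7. xs[7] = 15.
Sum: 13 + 15 = 28.

28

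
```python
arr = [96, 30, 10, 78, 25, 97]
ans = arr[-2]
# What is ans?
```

arr has length 6. Negative index -2 maps to positive index 6 + (-2) = 4. arr[4] = 25.

25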